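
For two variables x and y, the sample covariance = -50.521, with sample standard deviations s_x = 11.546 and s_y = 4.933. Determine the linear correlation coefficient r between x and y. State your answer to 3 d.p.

-0.887

r = Cov(x,y) / (s_x · s_y) = -50.521 / (11.546 × 4.933)
  = -50.521 / 56.9564 ≈ -0.887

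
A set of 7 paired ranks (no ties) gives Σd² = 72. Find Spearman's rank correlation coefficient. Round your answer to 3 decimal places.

ρ = 1 − 6Σd² / [n(n²−1)] = 1 − 6×72 / (7×48)
  = 1 − 432/336 = 1 − 1.2857 ≈ -0.286

-0.286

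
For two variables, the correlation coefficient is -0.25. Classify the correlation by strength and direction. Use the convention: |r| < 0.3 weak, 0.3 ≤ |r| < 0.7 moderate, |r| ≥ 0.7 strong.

r = -0.25 < 0 so the relationship is negative.
|r| = 0.25, which falls in the weak range.

weak negative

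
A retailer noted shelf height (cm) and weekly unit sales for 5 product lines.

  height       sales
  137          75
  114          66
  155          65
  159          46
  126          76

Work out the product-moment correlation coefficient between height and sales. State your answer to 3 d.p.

-0.616

n = 5, Σx = 691, Σy = 328, Σx² = 96947, Σy² = 22098, Σxy = 44764
nΣxy − ΣxΣy = 223820 − 226648 = -2828
nΣx² − (Σx)² = 484735 − 477481 = 7254; nΣy² − (Σy)² = 110490 − 107584 = 2906
r = -2828 / √(7254 × 2906) = -2828 / 4591.3096 ≈ -0.616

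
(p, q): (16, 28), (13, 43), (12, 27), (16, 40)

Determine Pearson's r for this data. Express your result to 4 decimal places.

n = 4, Σp = 57, Σq = 138, Σp² = 825, Σq² = 4962, Σpq = 1971
nΣpq − ΣpΣq = 7884 − 7866 = 18
nΣp² − (Σp)² = 3300 − 3249 = 51; nΣq² − (Σq)² = 19848 − 19044 = 804
r = 18 / √(51 × 804) = 18 / 202.4944 ≈ 0.0889

0.0889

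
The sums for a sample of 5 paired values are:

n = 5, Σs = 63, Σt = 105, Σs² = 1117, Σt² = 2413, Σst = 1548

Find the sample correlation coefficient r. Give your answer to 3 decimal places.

r = (nΣst − ΣsΣt) / √[(nΣs² − (Σs)²)(nΣt² − (Σt)²)]
Numerator: 5×1548 − 63×105 = 1125
Denominator: √[(5585 − 3969)(12065 − 11025)] = √[1616 × 1040] = 1296.3950
r = 1125 / 1296.3950 ≈ 0.868

0.868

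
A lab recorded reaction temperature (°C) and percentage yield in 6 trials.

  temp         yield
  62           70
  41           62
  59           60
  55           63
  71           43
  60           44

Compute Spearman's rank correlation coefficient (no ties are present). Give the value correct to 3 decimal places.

-0.371

Rank temp: 5, 1, 3, 2, 6, 4
Rank yield: 6, 4, 3, 5, 1, 2
d = rank(temp) − rank(yield): -1, -3, 0, -3, 5, 2; Σd² = 48
ρ = 1 − 6Σd² / [n(n²−1)] = 1 − 6×48 / (6×35) = 1 − 288/210 ≈ -0.371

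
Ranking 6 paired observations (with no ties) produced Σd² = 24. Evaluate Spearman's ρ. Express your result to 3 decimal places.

0.314

ρ = 1 − 6Σd² / [n(n²−1)] = 1 − 6×24 / (6×35)
  = 1 − 144/210 = 1 − 0.6857 ≈ 0.314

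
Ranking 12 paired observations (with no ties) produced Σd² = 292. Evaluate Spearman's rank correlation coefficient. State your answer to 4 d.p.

-0.0210

ρ = 1 − 6Σd² / [n(n²−1)] = 1 − 6×292 / (12×143)
  = 1 − 1752/1716 = 1 − 1.02098 ≈ -0.0210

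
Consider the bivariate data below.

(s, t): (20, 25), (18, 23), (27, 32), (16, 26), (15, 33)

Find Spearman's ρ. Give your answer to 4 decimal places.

-0.3000

Rank s: 4, 3, 5, 2, 1
Rank t: 2, 1, 4, 3, 5
d = rank(s) − rank(t): 2, 2, 1, -1, -4; Σd² = 26
ρ = 1 − 6Σd² / [n(n²−1)] = 1 − 6×26 / (5×24) = 1 − 156/120 ≈ -0.3000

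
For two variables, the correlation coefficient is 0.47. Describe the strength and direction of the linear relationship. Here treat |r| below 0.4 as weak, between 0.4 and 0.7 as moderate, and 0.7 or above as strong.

moderate positive

r = 0.47 > 0 so the relationship is positive.
|r| = 0.47, which falls in the moderate range.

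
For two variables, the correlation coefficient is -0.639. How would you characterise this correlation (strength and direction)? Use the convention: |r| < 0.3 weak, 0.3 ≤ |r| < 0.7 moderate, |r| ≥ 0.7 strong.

moderate negative

r = -0.639 < 0 so the relationship is negative.
|r| = 0.639, which falls in the moderate range.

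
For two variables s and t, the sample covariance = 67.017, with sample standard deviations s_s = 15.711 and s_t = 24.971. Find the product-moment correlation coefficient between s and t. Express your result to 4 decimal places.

0.1708

r = Cov(s,t) / (s_s · s_t) = 67.017 / (15.711 × 24.971)
  = 67.017 / 392.3194 ≈ 0.1708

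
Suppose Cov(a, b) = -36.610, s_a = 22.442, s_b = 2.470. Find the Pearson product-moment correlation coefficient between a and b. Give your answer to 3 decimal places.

-0.660

r = Cov(a,b) / (s_a · s_b) = -36.610 / (22.442 × 2.470)
  = -36.610 / 55.4317 ≈ -0.660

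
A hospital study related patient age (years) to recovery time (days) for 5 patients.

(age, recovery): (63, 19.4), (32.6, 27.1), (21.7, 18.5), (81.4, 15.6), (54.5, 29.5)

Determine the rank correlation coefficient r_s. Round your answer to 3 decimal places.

Rank age: 4, 2, 1, 5, 3
Rank recovery: 3, 4, 2, 1, 5
d = rank(age) − rank(recovery): 1, -2, -1, 4, -2; Σd² = 26
ρ = 1 − 6Σd² / [n(n²−1)] = 1 − 6×26 / (5×24) = 1 − 156/120 ≈ -0.300

-0.300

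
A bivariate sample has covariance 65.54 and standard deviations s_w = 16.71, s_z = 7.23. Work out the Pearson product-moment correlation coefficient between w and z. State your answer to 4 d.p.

r = Cov(w,z) / (s_w · s_z) = 65.54 / (16.71 × 7.23)
  = 65.54 / 120.8133 ≈ 0.5425

0.5425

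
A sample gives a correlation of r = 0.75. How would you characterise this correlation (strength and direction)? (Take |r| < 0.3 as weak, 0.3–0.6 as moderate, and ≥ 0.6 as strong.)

strong positive

r = 0.75 > 0 so the relationship is positive.
|r| = 0.75, which falls in the strong range.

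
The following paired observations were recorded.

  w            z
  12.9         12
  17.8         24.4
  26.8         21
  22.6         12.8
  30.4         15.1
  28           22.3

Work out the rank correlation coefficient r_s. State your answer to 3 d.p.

Rank w: 1, 2, 4, 3, 6, 5
Rank z: 1, 6, 4, 2, 3, 5
d = rank(w) − rank(z): 0, -4, 0, 1, 3, 0; Σd² = 26
ρ = 1 − 6Σd² / [n(n²−1)] = 1 − 6×26 / (6×35) = 1 − 156/210 ≈ 0.257

0.257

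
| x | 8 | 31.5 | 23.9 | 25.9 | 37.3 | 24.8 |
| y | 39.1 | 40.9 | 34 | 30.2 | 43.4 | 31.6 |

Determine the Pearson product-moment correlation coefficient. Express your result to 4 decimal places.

n = 6, Σx = 151.4, Σy = 219.2, Σx² = 4304.6, Σy² = 8151.78, Σxy = 5598.43
nΣxy − ΣxΣy = 33590.58 − 33186.88 = 403.7
nΣx² − (Σx)² = 25827.6 − 22921.96 = 2905.64; nΣy² − (Σy)² = 48910.68 − 48048.64 = 862.04
r = 403.7 / √(2905.64 × 862.04) = 403.7 / 1582.6490 ≈ 0.2551

0.2551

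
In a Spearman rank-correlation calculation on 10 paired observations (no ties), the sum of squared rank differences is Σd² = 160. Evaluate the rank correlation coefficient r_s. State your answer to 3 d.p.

ρ = 1 − 6Σd² / [n(n²−1)] = 1 − 6×160 / (10×99)
  = 1 − 960/990 = 1 − 0.9697 ≈ 0.030

0.030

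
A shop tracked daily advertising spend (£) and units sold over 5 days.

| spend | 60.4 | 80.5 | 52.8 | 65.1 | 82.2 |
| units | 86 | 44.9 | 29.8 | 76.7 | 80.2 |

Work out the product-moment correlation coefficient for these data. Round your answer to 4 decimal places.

n = 5, Σx = 341, Σy = 317.6, Σx² = 23911.1, Σy² = 22614.98, Σxy = 21967.9
nΣxy − ΣxΣy = 109839.5 − 108301.6 = 1537.9
nΣx² − (Σx)² = 119555.5 − 116281 = 3274.5; nΣy² − (Σy)² = 113074.9 − 100869.76 = 12205.14
r = 1537.9 / √(3274.5 × 12205.14) = 1537.9 / 6321.8455 ≈ 0.2433

0.2433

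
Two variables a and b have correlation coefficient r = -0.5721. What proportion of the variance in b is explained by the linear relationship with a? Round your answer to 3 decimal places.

r² = (-0.5721)² = 0.327

0.327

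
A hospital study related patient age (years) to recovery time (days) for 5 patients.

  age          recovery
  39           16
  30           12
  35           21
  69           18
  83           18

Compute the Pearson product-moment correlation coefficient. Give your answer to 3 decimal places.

n = 5, Σx = 256, Σy = 85, Σx² = 15296, Σy² = 1489, Σxy = 4455
nΣxy − ΣxΣy = 22275 − 21760 = 515
nΣx² − (Σx)² = 76480 − 65536 = 10944; nΣy² − (Σy)² = 7445 − 7225 = 220
r = 515 / √(10944 × 220) = 515 / 1551.6701 ≈ 0.332

0.332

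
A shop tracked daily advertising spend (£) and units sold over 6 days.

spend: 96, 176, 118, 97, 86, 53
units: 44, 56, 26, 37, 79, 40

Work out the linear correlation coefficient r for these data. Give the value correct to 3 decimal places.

n = 6, Σx = 626, Σy = 282, Σx² = 73730, Σy² = 14958, Σxy = 29651
nΣxy − ΣxΣy = 177906 − 176532 = 1374
nΣx² − (Σx)² = 442380 − 391876 = 50504; nΣy² − (Σy)² = 89748 − 79524 = 10224
r = 1374 / √(50504 × 10224) = 1374 / 22723.3997 ≈ 0.060

0.060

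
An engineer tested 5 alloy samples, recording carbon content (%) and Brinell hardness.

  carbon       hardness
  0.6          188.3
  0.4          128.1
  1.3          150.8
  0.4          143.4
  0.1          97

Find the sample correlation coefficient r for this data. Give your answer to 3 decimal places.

n = 5, Σx = 2.8, Σy = 707.6, Σx² = 2.38, Σy² = 104579.7, Σxy = 427.32
nΣxy − ΣxΣy = 2136.6 − 1981.28 = 155.32
nΣx² − (Σx)² = 11.9 − 7.84 = 4.06; nΣy² − (Σy)² = 522898.5 − 500697.76 = 22200.74
r = 155.32 / √(4.06 × 22200.74) = 155.32 / 300.2249 ≈ 0.517

0.517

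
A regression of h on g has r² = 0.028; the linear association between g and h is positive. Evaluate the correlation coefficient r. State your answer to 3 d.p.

|r| = √0.028 = 0.167
The association is positive, so r = 0.167.

0.167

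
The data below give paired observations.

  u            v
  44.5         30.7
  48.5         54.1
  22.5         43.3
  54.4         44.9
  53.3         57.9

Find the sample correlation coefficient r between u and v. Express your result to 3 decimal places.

0.337

n = 5, Σu = 223.2, Σv = 230.9, Σu² = 10639, Σv² = 11112.61, Σuv = 10492.88
nΣuv − ΣuΣv = 52464.4 − 51536.88 = 927.52
nΣu² − (Σu)² = 53195 − 49818.24 = 3376.76; nΣv² − (Σv)² = 55563.05 − 53314.81 = 2248.24
r = 927.52 / √(3376.76 × 2248.24) = 927.52 / 2755.3161 ≈ 0.337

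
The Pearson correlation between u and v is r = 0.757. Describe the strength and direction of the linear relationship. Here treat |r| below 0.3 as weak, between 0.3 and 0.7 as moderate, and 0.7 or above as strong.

r = 0.757 > 0 so the relationship is positive.
|r| = 0.757, which falls in the strong range.

strong positive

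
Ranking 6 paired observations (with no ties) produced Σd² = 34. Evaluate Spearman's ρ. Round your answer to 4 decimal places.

0.0286

ρ = 1 − 6Σd² / [n(n²−1)] = 1 − 6×34 / (6×35)
  = 1 − 204/210 = 1 − 0.97143 ≈ 0.0286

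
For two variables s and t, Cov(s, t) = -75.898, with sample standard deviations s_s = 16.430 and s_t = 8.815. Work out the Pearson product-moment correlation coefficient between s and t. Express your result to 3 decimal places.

-0.524

r = Cov(s,t) / (s_s · s_t) = -75.898 / (16.430 × 8.815)
  = -75.898 / 144.8304 ≈ -0.524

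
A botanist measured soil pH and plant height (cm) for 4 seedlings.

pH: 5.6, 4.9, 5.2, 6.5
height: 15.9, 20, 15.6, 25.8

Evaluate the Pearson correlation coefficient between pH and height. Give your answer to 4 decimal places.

n = 4, Σx = 22.2, Σy = 77.3, Σx² = 124.66, Σy² = 1561.81, Σxy = 435.86
nΣxy − ΣxΣy = 1743.44 − 1716.06 = 27.38
nΣx² − (Σx)² = 498.64 − 492.84 = 5.8; nΣy² − (Σy)² = 6247.24 − 5975.29 = 271.95
r = 27.38 / √(5.8 × 271.95) = 27.38 / 39.7154 ≈ 0.6894

0.6894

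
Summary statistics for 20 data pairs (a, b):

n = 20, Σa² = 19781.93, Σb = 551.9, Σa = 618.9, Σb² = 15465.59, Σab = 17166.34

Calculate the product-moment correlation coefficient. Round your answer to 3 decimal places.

r = (nΣab − ΣaΣb) / √[(nΣa² − (Σa)²)(nΣb² − (Σb)²)]
Numerator: 20×17166.34 − 618.9×551.9 = 1755.89
Denominator: √[(395638.6 − 383037.21)(309311.8 − 304593.61)] = √[12601.39 × 4718.19] = 7710.7556
r = 1755.89 / 7710.7556 ≈ 0.228

0.228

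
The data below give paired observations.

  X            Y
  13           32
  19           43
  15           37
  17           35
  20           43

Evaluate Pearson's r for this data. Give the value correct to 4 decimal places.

n = 5, ΣX = 84, ΣY = 190, ΣX² = 1444, ΣY² = 7316, ΣXY = 3243
nΣXY − ΣXΣY = 16215 − 15960 = 255
nΣX² − (ΣX)² = 7220 − 7056 = 164; nΣY² − (ΣY)² = 36580 − 36100 = 480
r = 255 / √(164 × 480) = 255 / 280.5708 ≈ 0.9089

0.9089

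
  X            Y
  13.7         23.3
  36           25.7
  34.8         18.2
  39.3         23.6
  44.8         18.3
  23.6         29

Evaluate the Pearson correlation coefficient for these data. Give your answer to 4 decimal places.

n = 6, ΣX = 192.2, ΣY = 138.1, ΣX² = 6803.22, ΣY² = 3267.47, ΣXY = 4309.49
nΣXY − ΣXΣY = 25856.94 − 26542.82 = -685.88
nΣX² − (ΣX)² = 40819.32 − 36940.84 = 3878.48; nΣY² − (ΣY)² = 19604.82 − 19071.61 = 533.21
r = -685.88 / √(3878.48 × 533.21) = -685.88 / 1438.0697 ≈ -0.4769

-0.4769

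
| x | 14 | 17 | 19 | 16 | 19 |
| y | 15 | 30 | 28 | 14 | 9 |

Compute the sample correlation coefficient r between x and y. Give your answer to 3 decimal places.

n = 5, Σx = 85, Σy = 96, Σx² = 1463, Σy² = 2186, Σxy = 1647
nΣxy − ΣxΣy = 8235 − 8160 = 75
nΣx² − (Σx)² = 7315 − 7225 = 90; nΣy² − (Σy)² = 10930 − 9216 = 1714
r = 75 / √(90 × 1714) = 75 / 392.7595 ≈ 0.191

0.191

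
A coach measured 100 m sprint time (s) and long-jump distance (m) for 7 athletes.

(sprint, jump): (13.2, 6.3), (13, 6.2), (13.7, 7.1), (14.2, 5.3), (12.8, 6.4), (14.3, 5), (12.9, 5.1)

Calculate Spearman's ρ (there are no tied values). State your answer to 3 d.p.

Rank sprint: 4, 3, 5, 6, 1, 7, 2
Rank jump: 5, 4, 7, 3, 6, 1, 2
d = rank(sprint) − rank(jump): -1, -1, -2, 3, -5, 6, 0; Σd² = 76
ρ = 1 − 6Σd² / [n(n²−1)] = 1 − 6×76 / (7×48) = 1 − 456/336 ≈ -0.357

-0.357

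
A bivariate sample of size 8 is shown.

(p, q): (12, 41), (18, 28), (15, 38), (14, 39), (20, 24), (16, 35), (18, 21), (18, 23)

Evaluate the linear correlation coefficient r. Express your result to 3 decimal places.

-0.908

n = 8, Σp = 131, Σq = 249, Σp² = 2193, Σq² = 8201, Σpq = 3944
nΣpq − ΣpΣq = 31552 − 32619 = -1067
nΣp² − (Σp)² = 17544 − 17161 = 383; nΣq² − (Σq)² = 65608 − 62001 = 3607
r = -1067 / √(383 × 3607) = -1067 / 1175.3642 ≈ -0.908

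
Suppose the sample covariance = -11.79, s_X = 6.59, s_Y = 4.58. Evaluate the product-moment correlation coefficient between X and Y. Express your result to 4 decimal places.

r = Cov(X,Y) / (s_X · s_Y) = -11.79 / (6.59 × 4.58)
  = -11.79 / 30.1822 ≈ -0.3906

-0.3906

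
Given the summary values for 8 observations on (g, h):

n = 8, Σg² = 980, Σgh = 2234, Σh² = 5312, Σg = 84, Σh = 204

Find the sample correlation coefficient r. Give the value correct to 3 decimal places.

0.886

r = (nΣgh − ΣgΣh) / √[(nΣg² − (Σg)²)(nΣh² − (Σh)²)]
Numerator: 8×2234 − 84×204 = 736
Denominator: √[(7840 − 7056)(42496 − 41616)] = √[784 × 880] = 830.6142
r = 736 / 830.6142 ≈ 0.886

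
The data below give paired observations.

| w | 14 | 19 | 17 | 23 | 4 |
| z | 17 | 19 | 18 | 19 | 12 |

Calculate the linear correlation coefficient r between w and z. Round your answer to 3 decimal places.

0.970

n = 5, Σw = 77, Σz = 85, Σw² = 1391, Σz² = 1479, Σwz = 1390
nΣwz − ΣwΣz = 6950 − 6545 = 405
nΣw² − (Σw)² = 6955 − 5929 = 1026; nΣz² − (Σz)² = 7395 − 7225 = 170
r = 405 / √(1026 × 170) = 405 / 417.6362 ≈ 0.970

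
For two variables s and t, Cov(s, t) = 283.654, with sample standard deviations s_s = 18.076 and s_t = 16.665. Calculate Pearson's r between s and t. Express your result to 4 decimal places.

r = Cov(s,t) / (s_s · s_t) = 283.654 / (18.076 × 16.665)
  = 283.654 / 301.2365 ≈ 0.9416

0.9416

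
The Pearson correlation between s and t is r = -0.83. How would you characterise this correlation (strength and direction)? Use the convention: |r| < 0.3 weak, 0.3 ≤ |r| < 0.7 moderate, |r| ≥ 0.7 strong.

strong negative

r = -0.83 < 0 so the relationship is negative.
|r| = 0.83, which falls in the strong range.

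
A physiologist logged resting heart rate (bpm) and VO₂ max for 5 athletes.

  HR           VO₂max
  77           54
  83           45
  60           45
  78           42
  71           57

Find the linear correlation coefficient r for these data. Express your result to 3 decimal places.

-0.076

n = 5, Σx = 369, Σy = 243, Σx² = 27543, Σy² = 11979, Σxy = 17916
nΣxy − ΣxΣy = 89580 − 89667 = -87
nΣx² − (Σx)² = 137715 − 136161 = 1554; nΣy² − (Σy)² = 59895 − 59049 = 846
r = -87 / √(1554 × 846) = -87 / 1146.5967 ≈ -0.076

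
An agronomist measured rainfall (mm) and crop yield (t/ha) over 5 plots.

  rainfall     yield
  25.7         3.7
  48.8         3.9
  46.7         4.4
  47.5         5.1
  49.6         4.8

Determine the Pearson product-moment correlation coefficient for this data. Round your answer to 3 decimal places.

0.633

n = 5, Σx = 218.3, Σy = 21.9, Σx² = 9939.23, Σy² = 97.31, Σxy = 971.22
nΣxy − ΣxΣy = 4856.1 − 4780.77 = 75.33
nΣx² − (Σx)² = 49696.15 − 47654.89 = 2041.26; nΣy² − (Σy)² = 486.55 − 479.61 = 6.94
r = 75.33 / √(2041.26 × 6.94) = 75.33 / 119.0225 ≈ 0.633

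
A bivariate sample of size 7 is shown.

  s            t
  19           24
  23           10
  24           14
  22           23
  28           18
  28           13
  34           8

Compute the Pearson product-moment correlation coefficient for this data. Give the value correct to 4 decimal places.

-0.7015

n = 7, Σs = 178, Σt = 110, Σs² = 4674, Σt² = 1958, Σst = 2668
nΣst − ΣsΣt = 18676 − 19580 = -904
nΣs² − (Σs)² = 32718 − 31684 = 1034; nΣt² − (Σt)² = 13706 − 12100 = 1606
r = -904 / √(1034 × 1606) = -904 / 1288.6442 ≈ -0.7015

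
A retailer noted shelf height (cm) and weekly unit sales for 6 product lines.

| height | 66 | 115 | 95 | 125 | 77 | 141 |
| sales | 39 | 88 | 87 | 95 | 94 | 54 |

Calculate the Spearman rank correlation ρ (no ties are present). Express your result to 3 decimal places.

Rank height: 1, 4, 3, 5, 2, 6
Rank sales: 1, 4, 3, 6, 5, 2
d = rank(height) − rank(sales): 0, 0, 0, -1, -3, 4; Σd² = 26
ρ = 1 − 6Σd² / [n(n²−1)] = 1 − 6×26 / (6×35) = 1 − 156/210 ≈ 0.257

0.257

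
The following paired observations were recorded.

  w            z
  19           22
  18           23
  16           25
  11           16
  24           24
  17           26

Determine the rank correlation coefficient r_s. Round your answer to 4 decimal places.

0.0857

Rank w: 5, 4, 2, 1, 6, 3
Rank z: 2, 3, 5, 1, 4, 6
d = rank(w) − rank(z): 3, 1, -3, 0, 2, -3; Σd² = 32
ρ = 1 − 6Σd² / [n(n²−1)] = 1 − 6×32 / (6×35) = 1 − 192/210 ≈ 0.0857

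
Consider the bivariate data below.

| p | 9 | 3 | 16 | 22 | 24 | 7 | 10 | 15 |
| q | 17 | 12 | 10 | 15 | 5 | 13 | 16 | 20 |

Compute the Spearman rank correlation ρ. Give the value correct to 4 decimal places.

Rank p: 3, 1, 6, 7, 8, 2, 4, 5
Rank q: 7, 3, 2, 5, 1, 4, 6, 8
d = rank(p) − rank(q): -4, -2, 4, 2, 7, -2, -2, -3; Σd² = 106
ρ = 1 − 6Σd² / [n(n²−1)] = 1 − 6×106 / (8×63) = 1 − 636/504 ≈ -0.2619

-0.2619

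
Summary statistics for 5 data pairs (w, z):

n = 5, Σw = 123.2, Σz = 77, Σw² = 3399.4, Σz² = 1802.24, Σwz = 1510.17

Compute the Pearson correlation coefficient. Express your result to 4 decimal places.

r = (nΣwz − ΣwΣz) / √[(nΣw² − (Σw)²)(nΣz² − (Σz)²)]
Numerator: 5×1510.17 − 123.2×77 = -1935.55
Denominator: √[(16997 − 15178.24)(9011.2 − 5929)] = √[1818.76 × 3082.2] = 2367.6533
r = -1935.55 / 2367.6533 ≈ -0.8175

-0.8175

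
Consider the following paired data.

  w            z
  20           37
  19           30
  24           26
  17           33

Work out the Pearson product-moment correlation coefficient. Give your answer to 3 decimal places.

n = 4, Σw = 80, Σz = 126, Σw² = 1626, Σz² = 4034, Σwz = 2495
nΣwz − ΣwΣz = 9980 − 10080 = -100
nΣw² − (Σw)² = 6504 − 6400 = 104; nΣz² − (Σz)² = 16136 − 15876 = 260
r = -100 / √(104 × 260) = -100 / 164.4384 ≈ -0.608

-0.608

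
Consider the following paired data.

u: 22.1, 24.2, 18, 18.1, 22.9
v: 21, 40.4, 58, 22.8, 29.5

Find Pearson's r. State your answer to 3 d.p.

n = 5, Σu = 105.3, Σv = 171.7, Σu² = 2250.07, Σv² = 6827.25, Σuv = 3574.01
nΣuv − ΣuΣv = 17870.05 − 18080.01 = -209.96
nΣu² − (Σu)² = 11250.35 − 11088.09 = 162.26; nΣv² − (Σv)² = 34136.25 − 29480.89 = 4655.36
r = -209.96 / √(162.26 × 4655.36) = -209.96 / 869.1253 ≈ -0.242

-0.242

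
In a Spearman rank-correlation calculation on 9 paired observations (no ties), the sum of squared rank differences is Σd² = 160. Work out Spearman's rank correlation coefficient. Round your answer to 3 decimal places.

ρ = 1 − 6Σd² / [n(n²−1)] = 1 − 6×160 / (9×80)
  = 1 − 960/720 = 1 − 1.3333 ≈ -0.333

-0.333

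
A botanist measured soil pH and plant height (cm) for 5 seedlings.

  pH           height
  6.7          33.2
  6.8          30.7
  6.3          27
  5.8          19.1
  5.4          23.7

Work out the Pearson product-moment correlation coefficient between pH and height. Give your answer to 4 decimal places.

n = 5, Σx = 31, Σy = 133.7, Σx² = 193.62, Σy² = 3700.23, Σxy = 840.06
nΣxy − ΣxΣy = 4200.3 − 4144.7 = 55.6
nΣx² − (Σx)² = 968.1 − 961 = 7.1; nΣy² − (Σy)² = 18501.15 − 17875.69 = 625.46
r = 55.6 / √(7.1 × 625.46) = 55.6 / 66.6391 ≈ 0.8343

0.8343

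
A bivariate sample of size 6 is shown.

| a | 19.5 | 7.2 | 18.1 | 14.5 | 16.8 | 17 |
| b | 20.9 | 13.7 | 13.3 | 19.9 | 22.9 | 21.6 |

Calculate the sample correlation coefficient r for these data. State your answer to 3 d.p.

n = 6, Σa = 93.1, Σb = 112.3, Σa² = 1541.19, Σb² = 2188.37, Σab = 1787.39
nΣab − ΣaΣb = 10724.34 − 10455.13 = 269.21
nΣa² − (Σa)² = 9247.14 − 8667.61 = 579.53; nΣb² − (Σb)² = 13130.22 − 12611.29 = 518.93
r = 269.21 / √(579.53 × 518.93) = 269.21 / 548.3936 ≈ 0.491

0.491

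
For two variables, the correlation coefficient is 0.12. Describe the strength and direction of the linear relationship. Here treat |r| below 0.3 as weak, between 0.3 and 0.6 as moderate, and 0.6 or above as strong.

weak positive

r = 0.12 > 0 so the relationship is positive.
|r| = 0.12, which falls in the weak range.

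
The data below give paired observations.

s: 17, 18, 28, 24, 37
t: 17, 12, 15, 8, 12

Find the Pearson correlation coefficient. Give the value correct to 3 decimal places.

n = 5, Σs = 124, Σt = 64, Σs² = 3342, Σt² = 866, Σst = 1561
nΣst − ΣsΣt = 7805 − 7936 = -131
nΣs² − (Σs)² = 16710 − 15376 = 1334; nΣt² − (Σt)² = 4330 − 4096 = 234
r = -131 / √(1334 × 234) = -131 / 558.7092 ≈ -0.234

-0.234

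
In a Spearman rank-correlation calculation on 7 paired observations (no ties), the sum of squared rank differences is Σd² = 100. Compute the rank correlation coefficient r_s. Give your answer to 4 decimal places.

-0.7857

ρ = 1 − 6Σd² / [n(n²−1)] = 1 − 6×100 / (7×48)
  = 1 − 600/336 = 1 − 1.78571 ≈ -0.7857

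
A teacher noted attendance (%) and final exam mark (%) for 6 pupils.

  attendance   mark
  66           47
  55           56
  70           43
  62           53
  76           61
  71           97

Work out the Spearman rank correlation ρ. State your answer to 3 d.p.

Rank attendance: 3, 1, 4, 2, 6, 5
Rank mark: 2, 4, 1, 3, 5, 6
d = rank(attendance) − rank(mark): 1, -3, 3, -1, 1, -1; Σd² = 22
ρ = 1 − 6Σd² / [n(n²−1)] = 1 − 6×22 / (6×35) = 1 − 132/210 ≈ 0.371

0.371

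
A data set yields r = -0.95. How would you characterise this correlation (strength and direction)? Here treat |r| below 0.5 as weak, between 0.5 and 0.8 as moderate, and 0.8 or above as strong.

strong negative

r = -0.95 < 0 so the relationship is negative.
|r| = 0.95, which falls in the strong range.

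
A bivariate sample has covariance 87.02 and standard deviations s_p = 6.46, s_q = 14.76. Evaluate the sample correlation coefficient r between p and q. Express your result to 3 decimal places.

0.913

r = Cov(p,q) / (s_p · s_q) = 87.02 / (6.46 × 14.76)
  = 87.02 / 95.3496 ≈ 0.913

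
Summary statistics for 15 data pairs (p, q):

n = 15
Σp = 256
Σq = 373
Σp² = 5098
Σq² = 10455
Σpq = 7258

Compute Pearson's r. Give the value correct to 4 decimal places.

r = (nΣpq − ΣpΣq) / √[(nΣp² − (Σp)²)(nΣq² − (Σq)²)]
Numerator: 15×7258 − 256×373 = 13382
Denominator: √[(76470 − 65536)(156825 − 139129)] = √[10934 × 17696] = 13909.9987
r = 13382 / 13909.9987 ≈ 0.9620

0.9620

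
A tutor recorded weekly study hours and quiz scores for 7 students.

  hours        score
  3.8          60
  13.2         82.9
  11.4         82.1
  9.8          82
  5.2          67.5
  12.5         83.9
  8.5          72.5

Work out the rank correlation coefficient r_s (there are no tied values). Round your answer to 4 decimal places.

0.9643

Rank hours: 1, 7, 5, 4, 2, 6, 3
Rank score: 1, 6, 5, 4, 2, 7, 3
d = rank(hours) − rank(score): 0, 1, 0, 0, 0, -1, 0; Σd² = 2
ρ = 1 − 6Σd² / [n(n²−1)] = 1 − 6×2 / (7×48) = 1 − 12/336 ≈ 0.9643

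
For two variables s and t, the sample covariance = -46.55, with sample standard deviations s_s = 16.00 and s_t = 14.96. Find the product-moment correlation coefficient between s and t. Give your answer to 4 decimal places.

r = Cov(s,t) / (s_s · s_t) = -46.55 / (16.00 × 14.96)
  = -46.55 / 239.3600 ≈ -0.1945

-0.1945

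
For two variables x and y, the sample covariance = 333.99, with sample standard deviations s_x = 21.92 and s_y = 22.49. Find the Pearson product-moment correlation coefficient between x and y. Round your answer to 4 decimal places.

0.6775

r = Cov(x,y) / (s_x · s_y) = 333.99 / (21.92 × 22.49)
  = 333.99 / 492.9808 ≈ 0.6775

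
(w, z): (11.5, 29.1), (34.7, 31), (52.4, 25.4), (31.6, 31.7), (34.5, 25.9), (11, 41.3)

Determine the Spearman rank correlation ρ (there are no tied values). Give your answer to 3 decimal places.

Rank w: 2, 5, 6, 3, 4, 1
Rank z: 3, 4, 1, 5, 2, 6
d = rank(w) − rank(z): -1, 1, 5, -2, 2, -5; Σd² = 60
ρ = 1 − 6Σd² / [n(n²−1)] = 1 − 6×60 / (6×35) = 1 − 360/210 ≈ -0.714

-0.714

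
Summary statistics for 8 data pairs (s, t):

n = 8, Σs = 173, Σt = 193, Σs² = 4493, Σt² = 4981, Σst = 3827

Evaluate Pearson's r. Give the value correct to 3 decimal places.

-0.701

r = (nΣst − ΣsΣt) / √[(nΣs² − (Σs)²)(nΣt² − (Σt)²)]
Numerator: 8×3827 − 173×193 = -2773
Denominator: √[(35944 − 29929)(39848 − 37249)] = √[6015 × 2599] = 3953.8570
r = -2773 / 3953.8570 ≈ -0.701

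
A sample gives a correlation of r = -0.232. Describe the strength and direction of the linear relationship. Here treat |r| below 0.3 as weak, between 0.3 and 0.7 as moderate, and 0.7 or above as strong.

weak negative

r = -0.232 < 0 so the relationship is negative.
|r| = 0.232, which falls in the weak range.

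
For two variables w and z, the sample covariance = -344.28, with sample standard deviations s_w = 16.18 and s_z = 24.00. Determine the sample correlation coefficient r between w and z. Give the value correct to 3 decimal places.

r = Cov(w,z) / (s_w · s_z) = -344.28 / (16.18 × 24.00)
  = -344.28 / 388.3200 ≈ -0.887

-0.887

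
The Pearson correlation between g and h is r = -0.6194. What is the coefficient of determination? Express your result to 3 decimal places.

r² = (-0.6194)² = 0.384

0.384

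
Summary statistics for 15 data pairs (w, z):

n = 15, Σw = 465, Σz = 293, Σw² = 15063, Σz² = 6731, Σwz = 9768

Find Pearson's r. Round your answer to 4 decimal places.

0.8477

r = (nΣwz − ΣwΣz) / √[(nΣw² − (Σw)²)(nΣz² − (Σz)²)]
Numerator: 15×9768 − 465×293 = 10275
Denominator: √[(225945 − 216225)(100965 − 85849)] = √[9720 × 15116] = 12121.3663
r = 10275 / 12121.3663 ≈ 0.8477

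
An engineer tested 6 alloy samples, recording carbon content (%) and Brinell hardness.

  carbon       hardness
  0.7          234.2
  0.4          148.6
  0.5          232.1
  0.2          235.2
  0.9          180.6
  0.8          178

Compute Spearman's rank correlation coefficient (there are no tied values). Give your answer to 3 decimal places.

Rank carbon: 4, 2, 3, 1, 6, 5
Rank hardness: 5, 1, 4, 6, 3, 2
d = rank(carbon) − rank(hardness): -1, 1, -1, -5, 3, 3; Σd² = 46
ρ = 1 − 6Σd² / [n(n²−1)] = 1 − 6×46 / (6×35) = 1 − 276/210 ≈ -0.314

-0.314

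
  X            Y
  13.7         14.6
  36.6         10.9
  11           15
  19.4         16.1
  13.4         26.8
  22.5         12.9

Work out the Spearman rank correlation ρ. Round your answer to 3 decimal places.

Rank X: 3, 6, 1, 4, 2, 5
Rank Y: 3, 1, 4, 5, 6, 2
d = rank(X) − rank(Y): 0, 5, -3, -1, -4, 3; Σd² = 60
ρ = 1 − 6Σd² / [n(n²−1)] = 1 − 6×60 / (6×35) = 1 − 360/210 ≈ -0.714

-0.714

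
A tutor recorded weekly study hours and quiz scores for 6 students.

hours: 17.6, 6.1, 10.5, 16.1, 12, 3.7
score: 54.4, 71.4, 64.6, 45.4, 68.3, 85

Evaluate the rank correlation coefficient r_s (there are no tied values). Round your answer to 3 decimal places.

Rank hours: 6, 2, 3, 5, 4, 1
Rank score: 2, 5, 3, 1, 4, 6
d = rank(hours) − rank(score): 4, -3, 0, 4, 0, -5; Σd² = 66
ρ = 1 − 6Σd² / [n(n²−1)] = 1 − 6×66 / (6×35) = 1 − 396/210 ≈ -0.886

-0.886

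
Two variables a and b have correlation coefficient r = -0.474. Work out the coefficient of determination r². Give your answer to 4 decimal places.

r² = (-0.474)² = 0.2247

0.2247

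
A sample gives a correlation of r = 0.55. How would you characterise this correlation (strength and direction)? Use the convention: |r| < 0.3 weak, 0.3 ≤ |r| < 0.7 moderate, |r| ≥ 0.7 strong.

r = 0.55 > 0 so the relationship is positive.
|r| = 0.55, which falls in the moderate range.

moderate positive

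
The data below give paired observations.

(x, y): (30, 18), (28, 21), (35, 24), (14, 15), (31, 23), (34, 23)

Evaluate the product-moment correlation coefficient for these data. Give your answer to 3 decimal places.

0.885

n = 6, Σx = 172, Σy = 124, Σx² = 5222, Σy² = 2624, Σxy = 3673
nΣxy − ΣxΣy = 22038 − 21328 = 710
nΣx² − (Σx)² = 31332 − 29584 = 1748; nΣy² − (Σy)² = 15744 − 15376 = 368
r = 710 / √(1748 × 368) = 710 / 802.0374 ≈ 0.885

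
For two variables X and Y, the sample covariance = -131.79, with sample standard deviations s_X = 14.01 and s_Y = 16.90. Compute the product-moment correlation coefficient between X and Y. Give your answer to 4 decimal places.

-0.5566

r = Cov(X,Y) / (s_X · s_Y) = -131.79 / (14.01 × 16.90)
  = -131.79 / 236.7690 ≈ -0.5566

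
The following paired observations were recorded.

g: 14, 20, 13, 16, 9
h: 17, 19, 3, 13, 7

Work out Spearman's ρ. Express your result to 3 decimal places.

Rank g: 3, 5, 2, 4, 1
Rank h: 4, 5, 1, 3, 2
d = rank(g) − rank(h): -1, 0, 1, 1, -1; Σd² = 4
ρ = 1 − 6Σd² / [n(n²−1)] = 1 − 6×4 / (5×24) = 1 − 24/120 ≈ 0.800

0.800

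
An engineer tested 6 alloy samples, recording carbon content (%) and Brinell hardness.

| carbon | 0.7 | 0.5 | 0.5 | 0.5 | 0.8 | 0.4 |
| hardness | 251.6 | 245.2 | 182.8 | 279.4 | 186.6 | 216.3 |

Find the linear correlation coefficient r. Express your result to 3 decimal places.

n = 6, Σx = 3.4, Σy = 1361.9, Σx² = 2.04, Σy² = 316511.05, Σxy = 765.62
nΣxy − ΣxΣy = 4593.72 − 4630.46 = -36.74
nΣx² − (Σx)² = 12.24 − 11.56 = 0.68; nΣy² − (Σy)² = 1899066.3 − 1854771.61 = 44294.69
r = -36.74 / √(0.68 × 44294.69) = -36.74 / 173.5523 ≈ -0.212

-0.212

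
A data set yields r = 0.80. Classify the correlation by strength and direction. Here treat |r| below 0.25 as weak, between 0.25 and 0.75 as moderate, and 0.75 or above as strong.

r = 0.80 > 0 so the relationship is positive.
|r| = 0.80, which falls in the strong range.

strong positive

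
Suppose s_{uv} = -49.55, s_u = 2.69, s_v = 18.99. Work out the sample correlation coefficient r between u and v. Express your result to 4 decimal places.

-0.9700

r = Cov(u,v) / (s_u · s_v) = -49.55 / (2.69 × 18.99)
  = -49.55 / 51.0831 ≈ -0.9700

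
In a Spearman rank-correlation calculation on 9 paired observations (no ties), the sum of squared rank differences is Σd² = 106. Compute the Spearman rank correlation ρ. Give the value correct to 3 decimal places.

ρ = 1 − 6Σd² / [n(n²−1)] = 1 − 6×106 / (9×80)
  = 1 − 636/720 = 1 − 0.8833 ≈ 0.117

0.117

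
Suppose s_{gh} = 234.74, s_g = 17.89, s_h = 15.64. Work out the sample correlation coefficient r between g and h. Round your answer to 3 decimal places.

0.839

r = Cov(g,h) / (s_g · s_h) = 234.74 / (17.89 × 15.64)
  = 234.74 / 279.7996 ≈ 0.839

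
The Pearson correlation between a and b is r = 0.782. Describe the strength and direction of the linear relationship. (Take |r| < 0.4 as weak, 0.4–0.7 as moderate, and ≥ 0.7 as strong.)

strong positive

r = 0.782 > 0 so the relationship is positive.
|r| = 0.782, which falls in the strong range.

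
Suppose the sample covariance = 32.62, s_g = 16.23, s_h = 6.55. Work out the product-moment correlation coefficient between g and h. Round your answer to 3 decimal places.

0.307

r = Cov(g,h) / (s_g · s_h) = 32.62 / (16.23 × 6.55)
  = 32.62 / 106.3065 ≈ 0.307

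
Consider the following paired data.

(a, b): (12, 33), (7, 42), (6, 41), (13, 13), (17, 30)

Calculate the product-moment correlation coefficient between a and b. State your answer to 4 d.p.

-0.6328

n = 5, Σa = 55, Σb = 159, Σa² = 687, Σb² = 5603, Σab = 1615
nΣab − ΣaΣb = 8075 − 8745 = -670
nΣa² − (Σa)² = 3435 − 3025 = 410; nΣb² − (Σb)² = 28015 − 25281 = 2734
r = -670 / √(410 × 2734) = -670 / 1058.7445 ≈ -0.6328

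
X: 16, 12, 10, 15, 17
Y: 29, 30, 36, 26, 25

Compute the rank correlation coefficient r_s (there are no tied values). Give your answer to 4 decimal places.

-0.9000

Rank X: 4, 2, 1, 3, 5
Rank Y: 3, 4, 5, 2, 1
d = rank(X) − rank(Y): 1, -2, -4, 1, 4; Σd² = 38
ρ = 1 − 6Σd² / [n(n²−1)] = 1 − 6×38 / (5×24) = 1 − 228/120 ≈ -0.9000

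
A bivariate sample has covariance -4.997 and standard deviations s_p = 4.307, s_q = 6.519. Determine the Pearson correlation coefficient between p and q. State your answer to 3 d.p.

r = Cov(p,q) / (s_p · s_q) = -4.997 / (4.307 × 6.519)
  = -4.997 / 28.0773 ≈ -0.178

-0.178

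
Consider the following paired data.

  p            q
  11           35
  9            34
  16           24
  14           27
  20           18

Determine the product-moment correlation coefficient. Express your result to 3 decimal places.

-0.975

n = 5, Σp = 70, Σq = 138, Σp² = 1054, Σq² = 4010, Σpq = 1813
nΣpq − ΣpΣq = 9065 − 9660 = -595
nΣp² − (Σp)² = 5270 − 4900 = 370; nΣq² − (Σq)² = 20050 − 19044 = 1006
r = -595 / √(370 × 1006) = -595 / 610.0984 ≈ -0.975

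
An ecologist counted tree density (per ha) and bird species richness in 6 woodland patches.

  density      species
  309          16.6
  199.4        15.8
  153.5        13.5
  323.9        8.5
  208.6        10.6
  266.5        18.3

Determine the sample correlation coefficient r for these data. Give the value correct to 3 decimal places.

-0.070

n = 6, Σx = 1460.9, Σy = 83.3, Σx² = 378251.03, Σy² = 1226.95, Σxy = 20193.43
nΣxy − ΣxΣy = 121160.58 − 121692.97 = -532.39
nΣx² − (Σx)² = 2269506.18 − 2134228.81 = 135277.37; nΣy² − (Σy)² = 7361.7 − 6938.89 = 422.81
r = -532.39 / √(135277.37 × 422.81) = -532.39 / 7562.8450 ≈ -0.070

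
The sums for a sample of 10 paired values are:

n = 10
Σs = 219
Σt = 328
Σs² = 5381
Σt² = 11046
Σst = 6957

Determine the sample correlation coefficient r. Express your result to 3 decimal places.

r = (nΣst − ΣsΣt) / √[(nΣs² − (Σs)²)(nΣt² − (Σt)²)]
Numerator: 10×6957 − 219×328 = -2262
Denominator: √[(53810 − 47961)(110460 − 107584)] = √[5849 × 2876] = 4101.4295
r = -2262 / 4101.4295 ≈ -0.552

-0.552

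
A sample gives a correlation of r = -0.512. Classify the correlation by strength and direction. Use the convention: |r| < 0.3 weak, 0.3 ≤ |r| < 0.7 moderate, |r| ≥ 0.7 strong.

r = -0.512 < 0 so the relationship is negative.
|r| = 0.512, which falls in the moderate range.

moderate negative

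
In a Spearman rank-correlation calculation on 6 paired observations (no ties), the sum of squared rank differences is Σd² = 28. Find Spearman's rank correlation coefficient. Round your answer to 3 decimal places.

ρ = 1 − 6Σd² / [n(n²−1)] = 1 − 6×28 / (6×35)
  = 1 − 168/210 = 1 − 0.8000 ≈ 0.200

0.200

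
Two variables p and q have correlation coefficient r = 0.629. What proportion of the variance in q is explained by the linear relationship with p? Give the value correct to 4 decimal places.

r² = (0.629)² = 0.3956

0.3956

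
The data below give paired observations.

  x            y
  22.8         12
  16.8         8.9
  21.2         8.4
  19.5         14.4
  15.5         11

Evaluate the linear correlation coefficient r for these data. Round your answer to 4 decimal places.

n = 5, Σx = 95.8, Σy = 54.7, Σx² = 1872.02, Σy² = 622.13, Σxy = 1052.5
nΣxy − ΣxΣy = 5262.5 − 5240.26 = 22.24
nΣx² − (Σx)² = 9360.1 − 9177.64 = 182.46; nΣy² − (Σy)² = 3110.65 − 2992.09 = 118.56
r = 22.24 / √(182.46 × 118.56) = 22.24 / 147.0798 ≈ 0.1512

0.1512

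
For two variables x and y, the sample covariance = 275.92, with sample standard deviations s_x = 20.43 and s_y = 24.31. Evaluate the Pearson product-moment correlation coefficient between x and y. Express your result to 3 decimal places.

r = Cov(x,y) / (s_x · s_y) = 275.92 / (20.43 × 24.31)
  = 275.92 / 496.6533 ≈ 0.556

0.556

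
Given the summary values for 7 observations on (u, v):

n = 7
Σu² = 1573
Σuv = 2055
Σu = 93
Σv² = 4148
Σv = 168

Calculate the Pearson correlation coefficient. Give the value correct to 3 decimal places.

-0.895

r = (nΣuv − ΣuΣv) / √[(nΣu² − (Σu)²)(nΣv² − (Σv)²)]
Numerator: 7×2055 − 93×168 = -1239
Denominator: √[(11011 − 8649)(29036 − 28224)] = √[2362 × 812] = 1384.8986
r = -1239 / 1384.8986 ≈ -0.895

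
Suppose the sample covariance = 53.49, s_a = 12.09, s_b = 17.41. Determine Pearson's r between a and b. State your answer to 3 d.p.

r = Cov(a,b) / (s_a · s_b) = 53.49 / (12.09 × 17.41)
  = 53.49 / 210.4869 ≈ 0.254

0.254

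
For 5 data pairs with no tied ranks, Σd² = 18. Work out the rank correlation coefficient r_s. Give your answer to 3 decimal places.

ρ = 1 − 6Σd² / [n(n²−1)] = 1 − 6×18 / (5×24)
  = 1 − 108/120 = 1 − 0.9000 ≈ 0.100

0.100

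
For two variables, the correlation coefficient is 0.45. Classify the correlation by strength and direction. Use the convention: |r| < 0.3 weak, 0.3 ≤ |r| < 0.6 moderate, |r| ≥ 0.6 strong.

r = 0.45 > 0 so the relationship is positive.
|r| = 0.45, which falls in the moderate range.

moderate positive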